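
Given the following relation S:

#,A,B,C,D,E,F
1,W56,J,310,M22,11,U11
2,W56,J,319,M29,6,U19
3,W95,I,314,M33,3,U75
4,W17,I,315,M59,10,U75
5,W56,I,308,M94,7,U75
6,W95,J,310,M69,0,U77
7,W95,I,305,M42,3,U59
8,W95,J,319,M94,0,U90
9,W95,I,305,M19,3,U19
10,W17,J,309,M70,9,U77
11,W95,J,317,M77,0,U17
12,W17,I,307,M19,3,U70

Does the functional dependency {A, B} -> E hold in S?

No

(A=W56, B=J): rows 1, 2 → E takes values {11, 6} — violation
(A=W95, B=I): rows 3, 7, 9 → E = 3, 3, 3 ✓
(A=W17, B=I): rows 4, 12 → E takes values {10, 3} — violation
(A=W56, B=I): row 5 → E = 7 ✓
(A=W95, B=J): rows 6, 8, 11 → E = 0, 0, 0 ✓
(A=W17, B=J): row 10 → E = 9 ✓
Two rows agree on {A, B} but differ on E, so {A, B} -> E does not hold.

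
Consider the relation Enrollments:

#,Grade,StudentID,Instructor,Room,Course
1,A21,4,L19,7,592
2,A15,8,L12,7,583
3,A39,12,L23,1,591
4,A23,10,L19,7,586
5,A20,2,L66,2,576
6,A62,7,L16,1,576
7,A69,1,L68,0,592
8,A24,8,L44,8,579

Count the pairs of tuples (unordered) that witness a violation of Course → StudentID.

2

Course=592: violating pairs (1,7) — 1 pair.
Course=576: violating pairs (5,6) — 1 pair.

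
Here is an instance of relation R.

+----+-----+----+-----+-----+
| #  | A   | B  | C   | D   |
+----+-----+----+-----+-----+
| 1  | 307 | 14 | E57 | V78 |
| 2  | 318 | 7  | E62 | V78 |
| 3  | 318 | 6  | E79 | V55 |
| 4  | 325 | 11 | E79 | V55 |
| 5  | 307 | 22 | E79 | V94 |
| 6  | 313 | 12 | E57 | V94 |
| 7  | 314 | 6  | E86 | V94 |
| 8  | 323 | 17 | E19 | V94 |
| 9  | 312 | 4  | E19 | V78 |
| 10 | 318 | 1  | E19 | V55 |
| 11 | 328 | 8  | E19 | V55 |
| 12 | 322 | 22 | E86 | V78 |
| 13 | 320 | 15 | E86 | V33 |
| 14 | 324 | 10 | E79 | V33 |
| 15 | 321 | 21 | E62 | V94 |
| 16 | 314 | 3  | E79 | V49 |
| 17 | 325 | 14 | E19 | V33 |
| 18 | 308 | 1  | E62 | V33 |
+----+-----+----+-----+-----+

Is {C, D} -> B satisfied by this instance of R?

(C=E57, D=V78): row 1 → B = 14 ✓
(C=E62, D=V78): row 2 → B = 7 ✓
(C=E79, D=V55): rows 3, 4 → B takes values {6, 11} — violation
(C=E79, D=V94): row 5 → B = 22 ✓
(C=E57, D=V94): row 6 → B = 12 ✓
(C=E86, D=V94): row 7 → B = 6 ✓
(C=E19, D=V94): row 8 → B = 17 ✓
(C=E19, D=V78): row 9 → B = 4 ✓
(C=E19, D=V55): rows 10, 11 → B takes values {1, 8} — violation
(C=E86, D=V78): row 12 → B = 22 ✓
(C=E86, D=V33): row 13 → B = 15 ✓
(C=E79, D=V33): row 14 → B = 10 ✓
(C=E62, D=V94): row 15 → B = 21 ✓
(C=E79, D=V49): row 16 → B = 3 ✓
(C=E19, D=V33): row 17 → B = 14 ✓
(C=E62, D=V33): row 18 → B = 1 ✓
Two rows agree on {C, D} but differ on B, so {C, D} -> B does not hold.

No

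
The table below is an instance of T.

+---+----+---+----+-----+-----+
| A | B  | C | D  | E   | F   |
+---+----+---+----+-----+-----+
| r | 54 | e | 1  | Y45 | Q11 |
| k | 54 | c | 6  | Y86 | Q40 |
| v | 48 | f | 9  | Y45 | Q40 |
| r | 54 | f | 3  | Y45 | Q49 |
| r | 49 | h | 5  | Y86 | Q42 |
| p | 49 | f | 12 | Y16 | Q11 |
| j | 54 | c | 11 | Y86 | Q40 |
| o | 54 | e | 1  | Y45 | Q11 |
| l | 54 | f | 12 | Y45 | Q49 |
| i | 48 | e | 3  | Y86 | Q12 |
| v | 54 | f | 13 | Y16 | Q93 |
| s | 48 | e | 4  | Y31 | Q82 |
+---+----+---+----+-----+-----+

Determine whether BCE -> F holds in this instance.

Yes

(B=54, C=e, E=Y45): 2 rows → F = Q11, Q11 ✓
(B=54, C=c, E=Y86): 2 rows → F = Q40, Q40 ✓
(B=48, C=f, E=Y45): 1 row → F = Q40 ✓
(B=54, C=f, E=Y45): 2 rows → F = Q49, Q49 ✓
(B=49, C=h, E=Y86): 1 row → F = Q42 ✓
(B=49, C=f, E=Y16): 1 row → F = Q11 ✓
(B=48, C=e, E=Y86): 1 row → F = Q12 ✓
(B=54, C=f, E=Y16): 1 row → F = Q93 ✓
(B=48, C=e, E=Y31): 1 row → F = Q82 ✓
Every BCE value is associated with a single F value, so BCE -> F holds.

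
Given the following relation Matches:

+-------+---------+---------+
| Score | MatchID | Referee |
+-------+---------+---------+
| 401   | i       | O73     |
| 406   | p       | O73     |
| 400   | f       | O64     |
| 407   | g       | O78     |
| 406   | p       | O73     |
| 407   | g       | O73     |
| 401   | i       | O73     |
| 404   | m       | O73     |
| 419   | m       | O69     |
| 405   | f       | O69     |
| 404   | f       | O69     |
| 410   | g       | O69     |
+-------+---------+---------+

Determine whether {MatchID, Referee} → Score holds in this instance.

No

(MatchID=i, Referee=O73): 2 rows → Score = 401, 401 ✓
(MatchID=p, Referee=O73): 2 rows → Score = 406, 406 ✓
(MatchID=f, Referee=O64): 1 row → Score = 400 ✓
(MatchID=g, Referee=O78): 1 row → Score = 407 ✓
(MatchID=g, Referee=O73): 1 row → Score = 407 ✓
(MatchID=m, Referee=O73): 1 row → Score = 404 ✓
(MatchID=m, Referee=O69): 1 row → Score = 419 ✓
(MatchID=f, Referee=O69): 2 rows → Score takes values {405, 404} — violation
(MatchID=g, Referee=O69): 1 row → Score = 410 ✓
Two rows agree on {MatchID, Referee} but differ on Score, so {MatchID, Referee} → Score does not hold.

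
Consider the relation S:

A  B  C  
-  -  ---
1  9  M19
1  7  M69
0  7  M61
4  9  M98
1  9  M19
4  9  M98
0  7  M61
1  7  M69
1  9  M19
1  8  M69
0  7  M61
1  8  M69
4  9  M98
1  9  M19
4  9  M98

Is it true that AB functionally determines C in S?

Yes

(A=1, B=9): 4 rows → C = M19, M19, M19, M19 ✓
(A=1, B=7): 2 rows → C = M69, M69 ✓
(A=0, B=7): 3 rows → C = M61, M61, M61 ✓
(A=4, B=9): 4 rows → C = M98, M98, M98, M98 ✓
(A=1, B=8): 2 rows → C = M69, M69 ✓
Every AB value is associated with a single C value, so AB -> C holds.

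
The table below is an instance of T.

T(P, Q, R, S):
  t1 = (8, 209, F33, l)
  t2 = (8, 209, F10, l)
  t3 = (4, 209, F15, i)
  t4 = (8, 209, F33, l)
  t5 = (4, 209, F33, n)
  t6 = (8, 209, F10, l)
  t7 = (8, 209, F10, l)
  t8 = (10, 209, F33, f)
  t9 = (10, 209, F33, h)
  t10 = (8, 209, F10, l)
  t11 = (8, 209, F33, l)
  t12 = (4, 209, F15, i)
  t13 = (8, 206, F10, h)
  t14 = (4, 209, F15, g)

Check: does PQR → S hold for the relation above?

No

(P=8, Q=209, R=F33): rows 1, 4, 11 → S = l, l, l ✓
(P=8, Q=209, R=F10): rows 2, 6, 7, 10 → S = l, l, l, l ✓
(P=4, Q=209, R=F15): rows 3, 12, 14 → S takes values {i, g} — violation
(P=4, Q=209, R=F33): row 5 → S = n ✓
(P=10, Q=209, R=F33): rows 8, 9 → S takes values {f, h} — violation
(P=8, Q=206, R=F10): row 13 → S = h ✓
Two rows agree on PQR but differ on S, so PQR → S does not hold.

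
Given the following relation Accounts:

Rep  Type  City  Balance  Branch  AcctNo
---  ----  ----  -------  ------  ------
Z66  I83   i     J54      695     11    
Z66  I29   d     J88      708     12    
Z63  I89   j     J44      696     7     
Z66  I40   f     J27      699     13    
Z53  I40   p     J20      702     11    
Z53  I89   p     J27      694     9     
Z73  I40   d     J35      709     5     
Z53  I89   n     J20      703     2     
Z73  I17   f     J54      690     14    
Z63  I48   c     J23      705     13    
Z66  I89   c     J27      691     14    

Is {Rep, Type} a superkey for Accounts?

No

Two distinct rows share (Rep=Z53, Type=I89), so {Rep, Type} does not determine every attribute — not a superkey.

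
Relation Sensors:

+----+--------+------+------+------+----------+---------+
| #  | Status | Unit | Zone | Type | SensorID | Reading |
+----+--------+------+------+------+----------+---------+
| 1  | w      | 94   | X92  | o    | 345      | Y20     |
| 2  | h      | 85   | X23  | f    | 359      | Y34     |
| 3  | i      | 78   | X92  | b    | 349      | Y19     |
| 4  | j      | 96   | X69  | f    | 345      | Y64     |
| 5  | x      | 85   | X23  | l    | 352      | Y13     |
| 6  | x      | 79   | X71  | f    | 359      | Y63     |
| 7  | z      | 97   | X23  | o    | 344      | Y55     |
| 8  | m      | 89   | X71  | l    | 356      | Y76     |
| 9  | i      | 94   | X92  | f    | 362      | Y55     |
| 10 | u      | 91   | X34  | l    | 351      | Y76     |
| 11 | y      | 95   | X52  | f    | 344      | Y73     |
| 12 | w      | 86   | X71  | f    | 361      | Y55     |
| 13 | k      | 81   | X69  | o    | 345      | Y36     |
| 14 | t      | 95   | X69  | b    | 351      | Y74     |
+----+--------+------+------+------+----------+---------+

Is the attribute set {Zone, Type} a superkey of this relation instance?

Rows 6 and 12 have the same {Zone, Type} value (Zone=X71, Type=f) but are distinct tuples, so {Zone, Type} does not determine every attribute — not a superkey.

No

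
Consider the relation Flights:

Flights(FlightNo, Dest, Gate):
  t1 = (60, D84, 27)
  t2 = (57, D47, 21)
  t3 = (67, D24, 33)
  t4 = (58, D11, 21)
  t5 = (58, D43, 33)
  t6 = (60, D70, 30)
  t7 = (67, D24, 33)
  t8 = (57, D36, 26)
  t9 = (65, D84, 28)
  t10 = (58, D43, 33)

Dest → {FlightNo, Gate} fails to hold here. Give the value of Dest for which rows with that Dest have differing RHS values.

D84

Dest=D84: rows 1, 9 → {FlightNo,Gate} takes values {(60, 27), (65, 28)} — violation
Dest=D47: row 2 → {FlightNo,Gate} = (57, 21) ✓
Dest=D24: rows 3, 7 → {FlightNo,Gate} = (67, 33), (67, 33) ✓
Dest=D11: row 4 → {FlightNo,Gate} = (58, 21) ✓
Dest=D43: rows 5, 10 → {FlightNo,Gate} = (58, 33), (58, 33) ✓
Dest=D70: row 6 → {FlightNo,Gate} = (60, 30) ✓
Dest=D36: row 8 → {FlightNo,Gate} = (57, 26) ✓
The only Dest value with inconsistent RHS is Dest=D84.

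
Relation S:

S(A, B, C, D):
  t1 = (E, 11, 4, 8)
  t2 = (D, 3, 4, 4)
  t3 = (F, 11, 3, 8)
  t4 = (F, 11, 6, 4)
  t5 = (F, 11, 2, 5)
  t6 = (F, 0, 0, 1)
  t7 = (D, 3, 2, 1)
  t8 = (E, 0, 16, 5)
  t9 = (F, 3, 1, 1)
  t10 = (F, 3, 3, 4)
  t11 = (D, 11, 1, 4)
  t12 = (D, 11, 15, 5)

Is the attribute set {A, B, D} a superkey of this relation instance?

All 12 rows have distinct {A, B, D} values, so {A, B, D} → (all attributes) holds and {A, B, D} is a superkey.

Yes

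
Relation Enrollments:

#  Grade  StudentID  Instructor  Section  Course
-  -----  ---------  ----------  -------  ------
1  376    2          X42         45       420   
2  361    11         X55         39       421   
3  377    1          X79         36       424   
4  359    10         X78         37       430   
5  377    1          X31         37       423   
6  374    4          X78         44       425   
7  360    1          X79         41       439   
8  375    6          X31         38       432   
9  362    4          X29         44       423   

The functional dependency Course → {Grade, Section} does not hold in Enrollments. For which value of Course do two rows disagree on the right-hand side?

Course=420: row 1 → {Grade,Section} = (376, 45) ✓
Course=421: row 2 → {Grade,Section} = (361, 39) ✓
Course=424: row 3 → {Grade,Section} = (377, 36) ✓
Course=430: row 4 → {Grade,Section} = (359, 37) ✓
Course=423: rows 5, 9 → {Grade,Section} takes values {(377, 37), (362, 44)} — violation
Course=425: row 6 → {Grade,Section} = (374, 44) ✓
Course=439: row 7 → {Grade,Section} = (360, 41) ✓
Course=432: row 8 → {Grade,Section} = (375, 38) ✓
The only Course value with inconsistent RHS is Course=423.

423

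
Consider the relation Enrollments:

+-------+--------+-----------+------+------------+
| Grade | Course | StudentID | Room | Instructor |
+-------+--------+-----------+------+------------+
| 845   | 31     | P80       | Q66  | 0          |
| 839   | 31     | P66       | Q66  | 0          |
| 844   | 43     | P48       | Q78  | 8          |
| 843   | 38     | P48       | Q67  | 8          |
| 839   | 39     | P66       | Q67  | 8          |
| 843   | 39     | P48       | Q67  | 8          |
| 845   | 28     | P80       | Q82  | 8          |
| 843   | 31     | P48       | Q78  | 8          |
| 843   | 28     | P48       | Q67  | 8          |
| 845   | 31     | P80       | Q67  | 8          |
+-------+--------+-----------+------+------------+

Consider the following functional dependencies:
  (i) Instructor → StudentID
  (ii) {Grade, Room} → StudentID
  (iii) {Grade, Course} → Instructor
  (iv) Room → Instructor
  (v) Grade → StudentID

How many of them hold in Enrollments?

3

(i) Instructor → StudentID: Instructor=0: 2 rows → StudentID takes values {P80, P66} — violation; Instructor=8: 8 rows → StudentID takes values {P48, P66, P80} — violation — fails.
(ii) {Grade, Room} → StudentID: every LHS value maps to a single RHS value — holds.
(iii) {Grade, Course} → Instructor: (Grade=845, Course=31): 2 rows → Instructor takes values {0, 8} — violation — fails.
(iv) Room → Instructor: every LHS value maps to a single RHS value — holds.
(v) Grade → StudentID: every LHS value maps to a single RHS value — holds.
3 of the 5 dependencies hold.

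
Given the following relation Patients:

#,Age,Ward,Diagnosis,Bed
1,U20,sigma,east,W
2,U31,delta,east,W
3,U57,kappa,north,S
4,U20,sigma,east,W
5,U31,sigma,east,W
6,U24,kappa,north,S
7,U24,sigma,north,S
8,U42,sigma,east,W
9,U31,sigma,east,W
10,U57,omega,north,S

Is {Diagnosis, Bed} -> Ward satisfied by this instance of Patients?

(Diagnosis=east, Bed=W): rows 1, 2, 4, 5, 8, 9 → Ward takes values {sigma, delta} — violation
(Diagnosis=north, Bed=S): rows 3, 6, 7, 10 → Ward takes values {kappa, sigma, omega} — violation
Two rows agree on {Diagnosis, Bed} but differ on Ward, so {Diagnosis, Bed} -> Ward does not hold.

No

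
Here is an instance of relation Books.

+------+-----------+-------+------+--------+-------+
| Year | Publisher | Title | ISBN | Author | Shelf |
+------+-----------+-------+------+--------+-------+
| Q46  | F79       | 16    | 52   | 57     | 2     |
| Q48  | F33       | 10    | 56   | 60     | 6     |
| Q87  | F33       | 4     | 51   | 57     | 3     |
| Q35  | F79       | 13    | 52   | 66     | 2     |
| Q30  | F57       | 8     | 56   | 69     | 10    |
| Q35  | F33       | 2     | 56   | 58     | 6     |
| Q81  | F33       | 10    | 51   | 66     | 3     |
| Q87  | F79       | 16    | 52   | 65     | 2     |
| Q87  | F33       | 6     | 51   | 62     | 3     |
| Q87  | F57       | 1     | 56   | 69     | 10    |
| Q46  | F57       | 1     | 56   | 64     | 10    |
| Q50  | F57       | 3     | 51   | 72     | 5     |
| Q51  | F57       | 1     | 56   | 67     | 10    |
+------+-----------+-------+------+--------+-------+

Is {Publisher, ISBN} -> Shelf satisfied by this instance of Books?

Yes

(Publisher=F79, ISBN=52): 3 rows → Shelf = 2, 2, 2 ✓
(Publisher=F33, ISBN=56): 2 rows → Shelf = 6, 6 ✓
(Publisher=F33, ISBN=51): 3 rows → Shelf = 3, 3, 3 ✓
(Publisher=F57, ISBN=56): 4 rows → Shelf = 10, 10, 10, 10 ✓
(Publisher=F57, ISBN=51): 1 row → Shelf = 5 ✓
Every {Publisher, ISBN} value is associated with a single Shelf value, so {Publisher, ISBN} -> Shelf holds.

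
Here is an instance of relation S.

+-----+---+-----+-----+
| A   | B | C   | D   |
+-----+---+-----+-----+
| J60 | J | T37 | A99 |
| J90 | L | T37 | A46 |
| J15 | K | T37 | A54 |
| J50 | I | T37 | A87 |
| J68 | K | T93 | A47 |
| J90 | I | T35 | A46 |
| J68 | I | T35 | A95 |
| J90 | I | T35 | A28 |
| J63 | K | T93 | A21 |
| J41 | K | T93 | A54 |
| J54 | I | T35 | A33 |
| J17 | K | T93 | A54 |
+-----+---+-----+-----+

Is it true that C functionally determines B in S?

C=T37: 4 rows → B takes values {J, L, K, I} — violation
C=T93: 4 rows → B = K, K, K, K ✓
C=T35: 4 rows → B = I, I, I, I ✓
Two rows agree on C but differ on B, so C -> B does not hold.

No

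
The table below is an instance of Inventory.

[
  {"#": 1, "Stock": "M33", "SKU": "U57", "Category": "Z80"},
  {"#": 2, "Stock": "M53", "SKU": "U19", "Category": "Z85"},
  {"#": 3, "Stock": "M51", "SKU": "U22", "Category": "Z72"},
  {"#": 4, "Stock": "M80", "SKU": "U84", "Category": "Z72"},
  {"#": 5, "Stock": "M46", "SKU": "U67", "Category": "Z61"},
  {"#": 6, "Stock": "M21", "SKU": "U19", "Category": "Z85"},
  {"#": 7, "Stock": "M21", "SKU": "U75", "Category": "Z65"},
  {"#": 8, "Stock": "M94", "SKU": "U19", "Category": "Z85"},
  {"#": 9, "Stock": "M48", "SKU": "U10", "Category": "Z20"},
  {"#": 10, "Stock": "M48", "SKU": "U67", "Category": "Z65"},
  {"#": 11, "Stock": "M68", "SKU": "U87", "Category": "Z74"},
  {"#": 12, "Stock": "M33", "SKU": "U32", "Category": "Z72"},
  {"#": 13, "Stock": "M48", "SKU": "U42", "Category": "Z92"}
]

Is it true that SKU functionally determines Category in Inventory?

No

SKU=U57: row 1 → Category = Z80 ✓
SKU=U19: rows 2, 6, 8 → Category = Z85, Z85, Z85 ✓
SKU=U22: row 3 → Category = Z72 ✓
SKU=U84: row 4 → Category = Z72 ✓
SKU=U67: rows 5, 10 → Category takes values {Z61, Z65} — violation
SKU=U75: row 7 → Category = Z65 ✓
SKU=U10: row 9 → Category = Z20 ✓
SKU=U87: row 11 → Category = Z74 ✓
SKU=U32: row 12 → Category = Z72 ✓
SKU=U42: row 13 → Category = Z92 ✓
Two rows agree on SKU but differ on Category, so SKU -> Category does not hold.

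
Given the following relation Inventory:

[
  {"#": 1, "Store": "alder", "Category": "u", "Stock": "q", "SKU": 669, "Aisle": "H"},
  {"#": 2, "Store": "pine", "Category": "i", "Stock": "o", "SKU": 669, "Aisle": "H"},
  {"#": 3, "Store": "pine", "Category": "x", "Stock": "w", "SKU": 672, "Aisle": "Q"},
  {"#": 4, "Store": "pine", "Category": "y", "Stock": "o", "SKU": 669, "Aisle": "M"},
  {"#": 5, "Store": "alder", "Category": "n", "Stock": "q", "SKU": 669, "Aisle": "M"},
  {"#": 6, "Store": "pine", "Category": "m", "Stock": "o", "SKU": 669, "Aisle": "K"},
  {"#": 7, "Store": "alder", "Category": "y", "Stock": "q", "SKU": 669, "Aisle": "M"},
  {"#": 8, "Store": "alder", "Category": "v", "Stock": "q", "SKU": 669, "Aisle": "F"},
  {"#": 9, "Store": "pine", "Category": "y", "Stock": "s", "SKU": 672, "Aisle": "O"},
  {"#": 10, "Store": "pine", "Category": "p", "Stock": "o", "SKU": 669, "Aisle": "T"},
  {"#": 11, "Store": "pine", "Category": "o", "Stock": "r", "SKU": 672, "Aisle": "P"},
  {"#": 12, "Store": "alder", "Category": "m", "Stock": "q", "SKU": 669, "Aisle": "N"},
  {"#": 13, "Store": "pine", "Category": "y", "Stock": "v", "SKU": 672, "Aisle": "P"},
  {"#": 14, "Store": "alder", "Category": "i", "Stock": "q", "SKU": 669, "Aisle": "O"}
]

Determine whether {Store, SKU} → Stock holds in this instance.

(Store=alder, SKU=669): rows 1, 5, 7, 8, 12, 14 → Stock = q, q, q, q, q, q ✓
(Store=pine, SKU=669): rows 2, 4, 6, 10 → Stock = o, o, o, o ✓
(Store=pine, SKU=672): rows 3, 9, 11, 13 → Stock takes values {w, s, r, v} — violation
Two rows agree on {Store, SKU} but differ on Stock, so {Store, SKU} → Stock does not hold.

No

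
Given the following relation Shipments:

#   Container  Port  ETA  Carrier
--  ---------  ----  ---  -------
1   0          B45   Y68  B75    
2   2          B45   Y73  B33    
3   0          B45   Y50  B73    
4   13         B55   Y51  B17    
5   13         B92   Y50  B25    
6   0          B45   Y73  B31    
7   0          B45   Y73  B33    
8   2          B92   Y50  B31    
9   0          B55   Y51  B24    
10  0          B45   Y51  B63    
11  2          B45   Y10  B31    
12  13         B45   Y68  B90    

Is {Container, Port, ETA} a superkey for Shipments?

No

Rows 6 and 7 have the same {Container, Port, ETA} value (Container=0, Port=B45, ETA=Y73) but are distinct tuples, so {Container, Port, ETA} does not determine every attribute — not a superkey.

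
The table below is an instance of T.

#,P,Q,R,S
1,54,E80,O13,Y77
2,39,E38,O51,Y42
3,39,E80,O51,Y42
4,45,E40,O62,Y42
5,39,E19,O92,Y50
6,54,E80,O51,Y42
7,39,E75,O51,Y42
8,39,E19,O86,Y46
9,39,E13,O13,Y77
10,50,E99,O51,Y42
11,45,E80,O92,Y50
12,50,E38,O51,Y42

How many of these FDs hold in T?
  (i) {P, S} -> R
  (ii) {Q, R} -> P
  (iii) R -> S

2

(i) {P, S} -> R: every LHS value maps to a single RHS value — holds.
(ii) {Q, R} -> P: (Q=E38, R=O51): rows 2, 12 → P takes values {39, 50} — violation; (Q=E80, R=O51): rows 3, 6 → P takes values {39, 54} — violation — fails.
(iii) R -> S: every LHS value maps to a single RHS value — holds.
2 of the 3 dependencies hold.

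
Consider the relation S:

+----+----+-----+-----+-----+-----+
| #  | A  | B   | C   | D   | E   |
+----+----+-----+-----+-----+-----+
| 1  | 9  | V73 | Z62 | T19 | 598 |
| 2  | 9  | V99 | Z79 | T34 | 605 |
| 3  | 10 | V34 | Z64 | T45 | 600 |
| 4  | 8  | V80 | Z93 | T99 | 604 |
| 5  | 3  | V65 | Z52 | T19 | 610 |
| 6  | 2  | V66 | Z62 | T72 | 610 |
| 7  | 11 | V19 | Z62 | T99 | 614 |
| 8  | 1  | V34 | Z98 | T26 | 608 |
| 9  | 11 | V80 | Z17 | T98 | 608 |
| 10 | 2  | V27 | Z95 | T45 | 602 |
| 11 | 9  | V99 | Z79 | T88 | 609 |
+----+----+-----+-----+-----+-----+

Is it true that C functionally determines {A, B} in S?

No

C=Z62: rows 1, 6, 7 → {A,B} takes values {(9, V73), (2, V66), (11, V19)} — violation
C=Z79: rows 2, 11 → {A,B} = (9, V99), (9, V99) ✓
C=Z64: row 3 → {A,B} = (10, V34) ✓
C=Z93: row 4 → {A,B} = (8, V80) ✓
C=Z52: row 5 → {A,B} = (3, V65) ✓
C=Z98: row 8 → {A,B} = (1, V34) ✓
C=Z17: row 9 → {A,B} = (11, V80) ✓
C=Z95: row 10 → {A,B} = (2, V27) ✓
Two rows agree on C but differ on {A, B}, so C -> {A, B} does not hold.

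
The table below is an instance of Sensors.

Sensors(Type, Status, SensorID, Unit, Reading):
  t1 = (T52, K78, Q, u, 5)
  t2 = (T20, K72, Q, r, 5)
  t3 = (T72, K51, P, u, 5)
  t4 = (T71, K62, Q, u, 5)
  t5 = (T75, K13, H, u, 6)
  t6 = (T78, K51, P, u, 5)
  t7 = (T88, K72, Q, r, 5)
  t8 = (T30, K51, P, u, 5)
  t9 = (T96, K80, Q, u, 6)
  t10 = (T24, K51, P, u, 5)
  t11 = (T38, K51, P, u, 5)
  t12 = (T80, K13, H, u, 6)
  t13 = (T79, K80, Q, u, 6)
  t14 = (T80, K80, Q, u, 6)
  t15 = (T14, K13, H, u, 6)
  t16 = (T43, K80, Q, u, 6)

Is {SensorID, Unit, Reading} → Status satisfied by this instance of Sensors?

(SensorID=Q, Unit=u, Reading=5): rows 1, 4 → Status takes values {K78, K62} — violation
(SensorID=Q, Unit=r, Reading=5): rows 2, 7 → Status = K72, K72 ✓
(SensorID=P, Unit=u, Reading=5): rows 3, 6, 8, 10, 11 → Status = K51, K51, K51, K51, K51 ✓
(SensorID=H, Unit=u, Reading=6): rows 5, 12, 15 → Status = K13, K13, K13 ✓
(SensorID=Q, Unit=u, Reading=6): rows 9, 13, 14, 16 → Status = K80, K80, K80, K80 ✓
Two rows agree on {SensorID, Unit, Reading} but differ on Status, so {SensorID, Unit, Reading} → Status does not hold.

No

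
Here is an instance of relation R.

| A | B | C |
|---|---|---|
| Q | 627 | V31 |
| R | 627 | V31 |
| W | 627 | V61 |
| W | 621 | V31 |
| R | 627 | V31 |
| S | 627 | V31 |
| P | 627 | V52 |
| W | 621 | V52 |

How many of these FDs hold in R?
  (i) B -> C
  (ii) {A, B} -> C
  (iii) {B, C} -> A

0

(i) B -> C: B=627: 6 rows → C takes values {V31, V61, V52} — violation; B=621: 2 rows → C takes values {V31, V52} — violation — fails.
(ii) {A, B} -> C: (A=W, B=621): 2 rows → C takes values {V31, V52} — violation — fails.
(iii) {B, C} -> A: (B=627, C=V31): 4 rows → A takes values {Q, R, S} — violation — fails.
None of the 3 dependencies hold.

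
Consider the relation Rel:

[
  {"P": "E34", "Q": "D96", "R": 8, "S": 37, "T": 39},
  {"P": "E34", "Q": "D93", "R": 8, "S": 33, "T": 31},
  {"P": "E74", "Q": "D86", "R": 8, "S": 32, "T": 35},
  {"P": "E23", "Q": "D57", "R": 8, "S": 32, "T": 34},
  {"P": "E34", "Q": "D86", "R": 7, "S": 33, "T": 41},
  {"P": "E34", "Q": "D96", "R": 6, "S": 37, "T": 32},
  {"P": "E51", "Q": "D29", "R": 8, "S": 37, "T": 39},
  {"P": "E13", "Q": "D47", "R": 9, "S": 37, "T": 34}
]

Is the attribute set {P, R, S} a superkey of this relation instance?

Yes

All 8 rows have distinct {P, R, S} values, so {P, R, S} → (all attributes) holds and {P, R, S} is a superkey.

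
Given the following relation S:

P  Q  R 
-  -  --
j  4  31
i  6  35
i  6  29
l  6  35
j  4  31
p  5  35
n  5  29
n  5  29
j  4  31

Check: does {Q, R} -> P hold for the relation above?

(Q=4, R=31): 3 rows → P = j, j, j ✓
(Q=6, R=35): 2 rows → P takes values {i, l} — violation
(Q=6, R=29): 1 row → P = i ✓
(Q=5, R=35): 1 row → P = p ✓
(Q=5, R=29): 2 rows → P = n, n ✓
Two rows agree on {Q, R} but differ on P, so {Q, R} -> P does not hold.

No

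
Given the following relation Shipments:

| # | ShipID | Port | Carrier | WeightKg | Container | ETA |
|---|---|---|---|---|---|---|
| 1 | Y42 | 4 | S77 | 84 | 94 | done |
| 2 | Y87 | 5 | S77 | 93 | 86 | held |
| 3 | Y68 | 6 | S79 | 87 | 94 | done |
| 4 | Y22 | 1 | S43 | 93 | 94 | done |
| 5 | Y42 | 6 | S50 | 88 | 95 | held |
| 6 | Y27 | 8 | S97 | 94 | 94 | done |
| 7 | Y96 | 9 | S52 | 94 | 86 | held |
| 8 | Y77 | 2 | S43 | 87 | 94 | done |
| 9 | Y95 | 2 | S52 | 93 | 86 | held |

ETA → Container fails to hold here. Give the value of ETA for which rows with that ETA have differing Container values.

held

ETA=done: rows 1, 3, 4, 6, 8 → Container = 94, 94, 94, 94, 94 ✓
ETA=held: rows 2, 5, 7, 9 → Container takes values {86, 95} — violation
The only ETA value with inconsistent Container is ETA=held.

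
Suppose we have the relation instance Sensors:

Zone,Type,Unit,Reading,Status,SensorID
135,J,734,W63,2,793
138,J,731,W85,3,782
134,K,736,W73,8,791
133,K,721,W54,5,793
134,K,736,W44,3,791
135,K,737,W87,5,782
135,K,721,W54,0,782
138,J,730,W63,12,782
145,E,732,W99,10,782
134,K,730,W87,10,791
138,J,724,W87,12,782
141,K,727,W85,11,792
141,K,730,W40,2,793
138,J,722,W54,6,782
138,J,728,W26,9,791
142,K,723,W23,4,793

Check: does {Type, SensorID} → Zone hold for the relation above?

(Type=J, SensorID=793): 1 row → Zone = 135 ✓
(Type=J, SensorID=782): 4 rows → Zone = 138, 138, 138, 138 ✓
(Type=K, SensorID=791): 3 rows → Zone = 134, 134, 134 ✓
(Type=K, SensorID=793): 3 rows → Zone takes values {133, 141, 142} — violation
(Type=K, SensorID=782): 2 rows → Zone = 135, 135 ✓
(Type=E, SensorID=782): 1 row → Zone = 145 ✓
(Type=K, SensorID=792): 1 row → Zone = 141 ✓
(Type=J, SensorID=791): 1 row → Zone = 138 ✓
Two rows agree on {Type, SensorID} but differ on Zone, so {Type, SensorID} → Zone does not hold.

No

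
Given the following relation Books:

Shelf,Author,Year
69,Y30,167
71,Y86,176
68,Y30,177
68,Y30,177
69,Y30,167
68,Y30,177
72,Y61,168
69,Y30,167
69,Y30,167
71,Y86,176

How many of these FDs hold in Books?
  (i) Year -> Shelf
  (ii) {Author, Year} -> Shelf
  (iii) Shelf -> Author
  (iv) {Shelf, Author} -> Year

4

(i) Year -> Shelf: every LHS value maps to a single RHS value — holds.
(ii) {Author, Year} -> Shelf: every LHS value maps to a single RHS value — holds.
(iii) Shelf -> Author: every LHS value maps to a single RHS value — holds.
(iv) {Shelf, Author} -> Year: every LHS value maps to a single RHS value — holds.
4 of the 4 dependencies hold.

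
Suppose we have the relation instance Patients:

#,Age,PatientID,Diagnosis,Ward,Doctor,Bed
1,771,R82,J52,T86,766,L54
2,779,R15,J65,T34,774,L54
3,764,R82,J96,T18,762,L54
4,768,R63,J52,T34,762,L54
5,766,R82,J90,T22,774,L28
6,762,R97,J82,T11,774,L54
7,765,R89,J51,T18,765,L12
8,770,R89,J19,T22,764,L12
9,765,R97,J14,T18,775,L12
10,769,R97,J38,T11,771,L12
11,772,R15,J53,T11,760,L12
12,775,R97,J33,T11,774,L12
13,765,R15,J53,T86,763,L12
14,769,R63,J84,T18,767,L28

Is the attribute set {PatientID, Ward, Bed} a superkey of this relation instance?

Rows 10 and 12 have the same {PatientID, Ward, Bed} value (PatientID=R97, Ward=T11, Bed=L12) but are distinct tuples, so {PatientID, Ward, Bed} does not determine every attribute — not a superkey.

No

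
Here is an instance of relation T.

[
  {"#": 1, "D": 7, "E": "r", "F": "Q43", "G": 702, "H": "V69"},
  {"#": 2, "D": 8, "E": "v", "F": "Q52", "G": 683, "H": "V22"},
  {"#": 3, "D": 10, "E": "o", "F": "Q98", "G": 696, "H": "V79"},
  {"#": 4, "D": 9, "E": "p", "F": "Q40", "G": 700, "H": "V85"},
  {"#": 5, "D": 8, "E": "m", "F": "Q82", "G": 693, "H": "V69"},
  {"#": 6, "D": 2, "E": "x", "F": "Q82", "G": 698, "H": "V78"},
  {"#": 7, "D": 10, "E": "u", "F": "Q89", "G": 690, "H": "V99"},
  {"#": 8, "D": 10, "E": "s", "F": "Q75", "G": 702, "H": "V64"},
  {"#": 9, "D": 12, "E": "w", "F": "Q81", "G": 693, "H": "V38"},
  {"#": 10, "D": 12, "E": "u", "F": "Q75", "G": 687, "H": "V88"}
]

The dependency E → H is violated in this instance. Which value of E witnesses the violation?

u

E=r: row 1 → H = V69 ✓
E=v: row 2 → H = V22 ✓
E=o: row 3 → H = V79 ✓
E=p: row 4 → H = V85 ✓
E=m: row 5 → H = V69 ✓
E=x: row 6 → H = V78 ✓
E=u: rows 7, 10 → H takes values {V99, V88} — violation
E=s: row 8 → H = V64 ✓
E=w: row 9 → H = V38 ✓
The only E value with inconsistent H is E=u.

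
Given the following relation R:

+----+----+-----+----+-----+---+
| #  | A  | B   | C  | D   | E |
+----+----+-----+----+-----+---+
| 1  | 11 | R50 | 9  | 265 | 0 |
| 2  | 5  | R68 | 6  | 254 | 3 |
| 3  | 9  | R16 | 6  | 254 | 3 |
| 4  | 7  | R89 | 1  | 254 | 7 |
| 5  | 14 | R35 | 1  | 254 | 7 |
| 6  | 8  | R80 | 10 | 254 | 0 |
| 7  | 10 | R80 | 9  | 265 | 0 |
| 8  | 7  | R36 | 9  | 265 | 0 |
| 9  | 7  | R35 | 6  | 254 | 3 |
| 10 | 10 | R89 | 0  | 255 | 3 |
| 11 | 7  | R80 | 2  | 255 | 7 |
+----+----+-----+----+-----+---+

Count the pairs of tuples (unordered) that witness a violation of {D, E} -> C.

(D=265, E=0): all 3 rows agree on C — 0 pairs.
(D=254, E=3): all 3 rows agree on C — 0 pairs.
(D=254, E=7): all 2 rows agree on C — 0 pairs.

0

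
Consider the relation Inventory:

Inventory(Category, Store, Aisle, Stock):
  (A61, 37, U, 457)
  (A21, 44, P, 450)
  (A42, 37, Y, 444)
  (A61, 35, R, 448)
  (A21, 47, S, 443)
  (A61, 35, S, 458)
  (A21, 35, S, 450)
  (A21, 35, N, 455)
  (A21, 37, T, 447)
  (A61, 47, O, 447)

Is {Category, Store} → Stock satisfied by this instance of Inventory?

No

(Category=A61, Store=37): 1 row → Stock = 457 ✓
(Category=A21, Store=44): 1 row → Stock = 450 ✓
(Category=A42, Store=37): 1 row → Stock = 444 ✓
(Category=A61, Store=35): 2 rows → Stock takes values {448, 458} — violation
(Category=A21, Store=47): 1 row → Stock = 443 ✓
(Category=A21, Store=35): 2 rows → Stock takes values {450, 455} — violation
(Category=A21, Store=37): 1 row → Stock = 447 ✓
(Category=A61, Store=47): 1 row → Stock = 447 ✓
Two rows agree on {Category, Store} but differ on Stock, so {Category, Store} → Stock does not hold.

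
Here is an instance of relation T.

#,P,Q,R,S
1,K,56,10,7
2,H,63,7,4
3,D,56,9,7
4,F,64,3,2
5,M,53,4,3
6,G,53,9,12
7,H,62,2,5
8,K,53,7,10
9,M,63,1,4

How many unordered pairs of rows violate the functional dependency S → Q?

0

S=7: all 2 rows agree on Q — 0 pairs.
S=4: all 2 rows agree on Q — 0 pairs.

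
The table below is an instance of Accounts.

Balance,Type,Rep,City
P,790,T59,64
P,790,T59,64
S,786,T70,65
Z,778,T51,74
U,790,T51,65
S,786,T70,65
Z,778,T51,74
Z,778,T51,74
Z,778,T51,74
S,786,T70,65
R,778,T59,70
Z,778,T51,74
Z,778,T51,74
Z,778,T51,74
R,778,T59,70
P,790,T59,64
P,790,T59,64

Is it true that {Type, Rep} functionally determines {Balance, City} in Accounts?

Yes

(Type=790, Rep=T59): 4 rows → {Balance,City} = (P, 64), (P, 64), (P, 64), (P, 64) ✓
(Type=786, Rep=T70): 3 rows → {Balance,City} = (S, 65), (S, 65), (S, 65) ✓
(Type=778, Rep=T51): 7 rows → {Balance,City} = (Z, 74), (Z, 74), (Z, 74), (Z, 74), (Z, 74), (Z, 74), (Z, 74) ✓
(Type=790, Rep=T51): 1 row → {Balance,City} = (U, 65) ✓
(Type=778, Rep=T59): 2 rows → {Balance,City} = (R, 70), (R, 70) ✓
Every {Type, Rep} value is associated with a single {Balance, City} value, so {Type, Rep} -> {Balance, City} holds.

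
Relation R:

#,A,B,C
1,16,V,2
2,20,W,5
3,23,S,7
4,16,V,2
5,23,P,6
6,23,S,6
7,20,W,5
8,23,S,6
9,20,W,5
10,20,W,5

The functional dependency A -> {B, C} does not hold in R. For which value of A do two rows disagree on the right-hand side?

A=16: rows 1, 4 → {B,C} = (V, 2), (V, 2) ✓
A=20: rows 2, 7, 9, 10 → {B,C} = (W, 5), (W, 5), (W, 5), (W, 5) ✓
A=23: rows 3, 5, 6, 8 → {B,C} takes values {(S, 7), (P, 6), (S, 6)} — violation
The only A value with inconsistent RHS is A=23.

23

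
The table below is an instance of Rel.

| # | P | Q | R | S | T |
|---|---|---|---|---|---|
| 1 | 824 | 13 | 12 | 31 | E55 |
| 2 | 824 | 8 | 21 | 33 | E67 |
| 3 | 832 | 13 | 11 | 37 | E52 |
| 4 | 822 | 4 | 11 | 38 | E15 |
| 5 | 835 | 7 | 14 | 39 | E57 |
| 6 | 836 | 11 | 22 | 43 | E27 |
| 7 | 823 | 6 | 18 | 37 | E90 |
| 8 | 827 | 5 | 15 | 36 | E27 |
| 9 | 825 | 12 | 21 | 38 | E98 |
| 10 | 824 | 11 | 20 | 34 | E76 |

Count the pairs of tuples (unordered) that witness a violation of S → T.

S=37: violating pairs (3,7) — 1 pair.
S=38: violating pairs (4,9) — 1 pair.

2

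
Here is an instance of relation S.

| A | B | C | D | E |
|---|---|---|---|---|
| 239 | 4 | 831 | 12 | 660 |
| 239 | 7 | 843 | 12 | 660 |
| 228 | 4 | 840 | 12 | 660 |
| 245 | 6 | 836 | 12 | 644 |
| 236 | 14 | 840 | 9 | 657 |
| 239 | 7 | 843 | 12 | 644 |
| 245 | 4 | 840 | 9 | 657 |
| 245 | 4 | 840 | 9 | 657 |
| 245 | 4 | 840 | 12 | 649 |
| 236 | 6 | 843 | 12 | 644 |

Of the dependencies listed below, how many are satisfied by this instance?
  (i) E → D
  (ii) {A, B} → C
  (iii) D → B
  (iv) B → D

2

(i) E → D: every LHS value maps to a single RHS value — holds.
(ii) {A, B} → C: every LHS value maps to a single RHS value — holds.
(iii) D → B: D=12: 7 rows → B takes values {4, 7, 6} — violation; D=9: 3 rows → B takes values {14, 4} — violation — fails.
(iv) B → D: B=4: 5 rows → D takes values {12, 9} — violation — fails.
2 of the 4 dependencies hold.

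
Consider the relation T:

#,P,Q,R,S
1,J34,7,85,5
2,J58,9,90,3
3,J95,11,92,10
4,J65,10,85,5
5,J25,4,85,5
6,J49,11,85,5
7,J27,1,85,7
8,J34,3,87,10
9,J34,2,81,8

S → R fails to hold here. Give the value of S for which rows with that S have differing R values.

10

S=5: rows 1, 4, 5, 6 → R = 85, 85, 85, 85 ✓
S=3: row 2 → R = 90 ✓
S=10: rows 3, 8 → R takes values {92, 87} — violation
S=7: row 7 → R = 85 ✓
S=8: row 9 → R = 81 ✓
The only S value with inconsistent R is S=10.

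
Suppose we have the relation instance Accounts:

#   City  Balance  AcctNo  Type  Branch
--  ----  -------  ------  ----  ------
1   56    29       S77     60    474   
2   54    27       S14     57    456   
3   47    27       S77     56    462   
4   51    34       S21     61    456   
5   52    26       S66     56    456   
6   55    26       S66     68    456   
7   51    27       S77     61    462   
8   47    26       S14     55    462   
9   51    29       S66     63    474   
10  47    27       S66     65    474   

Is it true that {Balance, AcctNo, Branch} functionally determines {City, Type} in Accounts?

(Balance=29, AcctNo=S77, Branch=474): row 1 → {City,Type} = (56, 60) ✓
(Balance=27, AcctNo=S14, Branch=456): row 2 → {City,Type} = (54, 57) ✓
(Balance=27, AcctNo=S77, Branch=462): rows 3, 7 → {City,Type} takes values {(47, 56), (51, 61)} — violation
(Balance=34, AcctNo=S21, Branch=456): row 4 → {City,Type} = (51, 61) ✓
(Balance=26, AcctNo=S66, Branch=456): rows 5, 6 → {City,Type} takes values {(52, 56), (55, 68)} — violation
(Balance=26, AcctNo=S14, Branch=462): row 8 → {City,Type} = (47, 55) ✓
(Balance=29, AcctNo=S66, Branch=474): row 9 → {City,Type} = (51, 63) ✓
(Balance=27, AcctNo=S66, Branch=474): row 10 → {City,Type} = (47, 65) ✓
Two rows agree on {Balance, AcctNo, Branch} but differ on {City, Type}, so {Balance, AcctNo, Branch} -> {City, Type} does not hold.

No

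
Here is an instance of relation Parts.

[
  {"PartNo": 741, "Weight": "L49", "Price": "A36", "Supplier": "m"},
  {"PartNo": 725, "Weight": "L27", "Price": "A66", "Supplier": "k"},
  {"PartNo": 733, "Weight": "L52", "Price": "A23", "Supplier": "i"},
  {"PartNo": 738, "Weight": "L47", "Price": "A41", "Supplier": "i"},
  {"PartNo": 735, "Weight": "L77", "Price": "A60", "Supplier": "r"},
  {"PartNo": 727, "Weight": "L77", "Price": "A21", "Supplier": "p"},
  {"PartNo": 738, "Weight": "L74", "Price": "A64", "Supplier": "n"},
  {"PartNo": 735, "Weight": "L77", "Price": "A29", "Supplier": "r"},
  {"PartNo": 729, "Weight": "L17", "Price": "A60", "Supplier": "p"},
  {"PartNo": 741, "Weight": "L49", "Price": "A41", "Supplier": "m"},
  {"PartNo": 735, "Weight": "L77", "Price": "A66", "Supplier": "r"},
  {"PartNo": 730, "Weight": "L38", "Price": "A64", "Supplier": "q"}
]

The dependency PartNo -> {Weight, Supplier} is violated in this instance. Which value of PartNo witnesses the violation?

PartNo=741: 2 rows → {Weight,Supplier} = (L49, m), (L49, m) ✓
PartNo=725: 1 row → {Weight,Supplier} = (L27, k) ✓
PartNo=733: 1 row → {Weight,Supplier} = (L52, i) ✓
PartNo=738: 2 rows → {Weight,Supplier} takes values {(L47, i), (L74, n)} — violation
PartNo=735: 3 rows → {Weight,Supplier} = (L77, r), (L77, r), (L77, r) ✓
PartNo=727: 1 row → {Weight,Supplier} = (L77, p) ✓
PartNo=729: 1 row → {Weight,Supplier} = (L17, p) ✓
PartNo=730: 1 row → {Weight,Supplier} = (L38, q) ✓
The only PartNo value with inconsistent RHS is PartNo=738.

738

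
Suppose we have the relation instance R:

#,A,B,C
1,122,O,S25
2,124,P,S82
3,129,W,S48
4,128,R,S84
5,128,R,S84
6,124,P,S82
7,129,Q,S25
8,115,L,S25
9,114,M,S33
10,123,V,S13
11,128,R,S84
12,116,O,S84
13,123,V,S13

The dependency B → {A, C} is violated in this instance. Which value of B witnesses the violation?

B=O: rows 1, 12 → {A,C} takes values {(122, S25), (116, S84)} — violation
B=P: rows 2, 6 → {A,C} = (124, S82), (124, S82) ✓
B=W: row 3 → {A,C} = (129, S48) ✓
B=R: rows 4, 5, 11 → {A,C} = (128, S84), (128, S84), (128, S84) ✓
B=Q: row 7 → {A,C} = (129, S25) ✓
B=L: row 8 → {A,C} = (115, S25) ✓
B=M: row 9 → {A,C} = (114, S33) ✓
B=V: rows 10, 13 → {A,C} = (123, S13), (123, S13) ✓
The only B value with inconsistent RHS is B=O.

O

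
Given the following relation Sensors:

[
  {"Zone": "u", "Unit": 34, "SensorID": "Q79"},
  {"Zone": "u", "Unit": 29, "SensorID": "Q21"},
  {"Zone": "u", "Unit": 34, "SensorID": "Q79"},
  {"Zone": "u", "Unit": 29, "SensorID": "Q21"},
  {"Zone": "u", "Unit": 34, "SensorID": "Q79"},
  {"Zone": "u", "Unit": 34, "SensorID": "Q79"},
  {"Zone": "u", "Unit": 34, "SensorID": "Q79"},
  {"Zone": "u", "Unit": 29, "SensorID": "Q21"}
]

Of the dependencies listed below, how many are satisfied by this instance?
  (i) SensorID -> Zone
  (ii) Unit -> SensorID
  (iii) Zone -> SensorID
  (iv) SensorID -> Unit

(i) SensorID -> Zone: every LHS value maps to a single RHS value — holds.
(ii) Unit -> SensorID: every LHS value maps to a single RHS value — holds.
(iii) Zone -> SensorID: Zone=u: 8 rows → SensorID takes values {Q79, Q21} — violation — fails.
(iv) SensorID -> Unit: every LHS value maps to a single RHS value — holds.
3 of the 4 dependencies hold.

3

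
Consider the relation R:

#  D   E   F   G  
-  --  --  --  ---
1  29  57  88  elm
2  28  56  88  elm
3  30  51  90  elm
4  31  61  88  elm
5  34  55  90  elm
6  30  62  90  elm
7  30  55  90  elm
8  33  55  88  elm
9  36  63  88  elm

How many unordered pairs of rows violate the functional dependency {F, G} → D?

(F=88, G=elm): violating pairs (1,2), (1,4), (1,8), (1,9), (2,4), (2,8), (2,9), (4,8), (4,9), (8,9) — 10 pairs.
(F=90, G=elm): violating pairs (3,5), (5,6), (5,7) — 3 pairs.

13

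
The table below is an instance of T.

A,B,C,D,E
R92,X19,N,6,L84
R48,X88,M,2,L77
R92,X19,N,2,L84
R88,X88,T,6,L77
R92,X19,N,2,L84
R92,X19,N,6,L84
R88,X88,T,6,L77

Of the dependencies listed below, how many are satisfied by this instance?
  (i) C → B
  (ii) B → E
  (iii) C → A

(i) C → B: every LHS value maps to a single RHS value — holds.
(ii) B → E: every LHS value maps to a single RHS value — holds.
(iii) C → A: every LHS value maps to a single RHS value — holds.
3 of the 3 dependencies hold.

3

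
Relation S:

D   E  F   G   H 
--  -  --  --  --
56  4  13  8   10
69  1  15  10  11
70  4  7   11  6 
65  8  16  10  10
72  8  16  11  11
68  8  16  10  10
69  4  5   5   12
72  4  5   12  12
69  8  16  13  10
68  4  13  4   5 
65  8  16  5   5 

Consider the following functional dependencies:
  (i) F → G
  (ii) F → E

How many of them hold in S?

1

(i) F → G: F=13: 2 rows → G takes values {8, 4} — violation; F=16: 5 rows → G takes values {10, 11, 13, 5} — violation; F=5: 2 rows → G takes values {5, 12} — violation — fails.
(ii) F → E: every LHS value maps to a single RHS value — holds.
1 of the 2 dependencies holds.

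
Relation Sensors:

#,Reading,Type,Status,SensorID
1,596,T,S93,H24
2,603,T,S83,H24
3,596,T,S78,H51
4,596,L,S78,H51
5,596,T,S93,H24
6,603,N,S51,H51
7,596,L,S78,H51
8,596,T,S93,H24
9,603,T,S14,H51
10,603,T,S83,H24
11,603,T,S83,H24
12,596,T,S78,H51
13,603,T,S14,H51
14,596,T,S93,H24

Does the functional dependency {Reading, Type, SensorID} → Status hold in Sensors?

(Reading=596, Type=T, SensorID=H24): rows 1, 5, 8, 14 → Status = S93, S93, S93, S93 ✓
(Reading=603, Type=T, SensorID=H24): rows 2, 10, 11 → Status = S83, S83, S83 ✓
(Reading=596, Type=T, SensorID=H51): rows 3, 12 → Status = S78, S78 ✓
(Reading=596, Type=L, SensorID=H51): rows 4, 7 → Status = S78, S78 ✓
(Reading=603, Type=N, SensorID=H51): row 6 → Status = S51 ✓
(Reading=603, Type=T, SensorID=H51): rows 9, 13 → Status = S14, S14 ✓
Every {Reading, Type, SensorID} value is associated with a single Status value, so {Reading, Type, SensorID} → Status holds.

Yes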